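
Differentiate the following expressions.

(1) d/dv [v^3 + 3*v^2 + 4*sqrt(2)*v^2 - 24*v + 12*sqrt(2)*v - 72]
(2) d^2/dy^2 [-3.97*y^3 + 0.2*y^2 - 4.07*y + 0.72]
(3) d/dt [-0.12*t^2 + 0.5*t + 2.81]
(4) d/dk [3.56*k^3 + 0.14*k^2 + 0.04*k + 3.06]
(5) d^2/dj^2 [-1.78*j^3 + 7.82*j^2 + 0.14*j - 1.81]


(1) = 3*v^2 + 6*v + 8*sqrt(2)*v - 24 + 12*sqrt(2)
(2) = 0.4 - 23.82*y
(3) = 0.5 - 0.24*t
(4) = 10.68*k^2 + 0.28*k + 0.04
(5) = 15.64 - 10.68*j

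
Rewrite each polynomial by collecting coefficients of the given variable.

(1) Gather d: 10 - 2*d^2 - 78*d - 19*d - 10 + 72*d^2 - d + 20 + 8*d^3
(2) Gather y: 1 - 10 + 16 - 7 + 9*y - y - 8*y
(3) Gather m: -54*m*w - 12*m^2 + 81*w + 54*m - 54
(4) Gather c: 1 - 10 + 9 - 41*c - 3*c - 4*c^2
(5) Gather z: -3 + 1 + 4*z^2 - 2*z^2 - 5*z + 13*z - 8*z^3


(1) = 8*d^3 + 70*d^2 - 98*d + 20
(2) = 0
(3) = -12*m^2 + m*(54 - 54*w) + 81*w - 54
(4) = -4*c^2 - 44*c
(5) = -8*z^3 + 2*z^2 + 8*z - 2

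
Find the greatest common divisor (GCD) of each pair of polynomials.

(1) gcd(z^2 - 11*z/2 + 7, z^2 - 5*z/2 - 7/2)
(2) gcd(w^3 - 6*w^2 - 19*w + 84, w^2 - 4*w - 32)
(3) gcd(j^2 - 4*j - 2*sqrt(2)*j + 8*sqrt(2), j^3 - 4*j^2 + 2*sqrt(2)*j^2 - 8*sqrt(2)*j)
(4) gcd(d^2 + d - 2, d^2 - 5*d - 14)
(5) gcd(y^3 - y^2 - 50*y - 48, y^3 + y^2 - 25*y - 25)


(1) = z - 7/2
(2) = gcd((w - 7)*(w - 3)*(w + 4), (w - 8)*(w + 4)) = w + 4
(3) = j - 4
(4) = d + 2
(5) = gcd((y - 8)*(y + 1)*(y + 6), (y - 5)*(y + 1)*(y + 5)) = y + 1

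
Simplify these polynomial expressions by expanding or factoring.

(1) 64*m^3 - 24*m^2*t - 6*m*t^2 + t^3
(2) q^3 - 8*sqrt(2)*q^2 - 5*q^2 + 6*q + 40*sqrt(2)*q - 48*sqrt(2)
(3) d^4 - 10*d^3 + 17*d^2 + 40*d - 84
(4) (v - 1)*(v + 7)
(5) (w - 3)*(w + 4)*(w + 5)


(1) = (-8*m + t)*(-2*m + t)*(4*m + t)
(2) = (q - 3)*(q - 2)*(q - 8*sqrt(2))
(3) = (d - 7)*(d - 3)*(d - 2)*(d + 2)
(4) = v^2 + 6*v - 7
(5) = w^3 + 6*w^2 - 7*w - 60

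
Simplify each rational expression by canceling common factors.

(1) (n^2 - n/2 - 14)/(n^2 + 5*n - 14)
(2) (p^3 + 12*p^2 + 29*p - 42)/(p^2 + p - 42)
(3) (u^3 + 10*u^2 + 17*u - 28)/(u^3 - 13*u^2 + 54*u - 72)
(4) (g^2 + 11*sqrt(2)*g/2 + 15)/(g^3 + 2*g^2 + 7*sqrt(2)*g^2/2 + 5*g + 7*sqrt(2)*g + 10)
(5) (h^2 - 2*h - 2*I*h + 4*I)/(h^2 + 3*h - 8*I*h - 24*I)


(1) = (2*n^2 - n - 28)/(2*n^2 + 10*n - 28)
(2) = (p^2 + 5*p - 6)/(p - 6)
(3) = (u^3 + 10*u^2 + 17*u - 28)/(u^3 - 13*u^2 + 54*u - 72)
(4) = (4*g + 12*sqrt(2))/(4*g^2 + g*(4*sqrt(2) + 8) + 8*sqrt(2))
(5) = (h^2 + h*(-2 - 2*I) + 4*I)/(h^2 + h*(3 - 8*I) - 24*I)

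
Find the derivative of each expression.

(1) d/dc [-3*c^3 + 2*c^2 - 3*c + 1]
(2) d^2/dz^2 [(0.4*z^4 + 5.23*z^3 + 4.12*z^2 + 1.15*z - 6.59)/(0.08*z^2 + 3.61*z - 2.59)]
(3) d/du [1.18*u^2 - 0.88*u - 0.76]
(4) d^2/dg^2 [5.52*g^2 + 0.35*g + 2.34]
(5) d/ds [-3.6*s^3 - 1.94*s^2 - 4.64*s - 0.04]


(1) = -9*c^2 + 4*c - 3
(2) = (0.00512*z^6 + 0.69312*z^5 + 30.77976*z^4 + 76.278726*z^3 - 256.332054*z^2 + 200.510706*z - 97.71446)/(0.000512*z^6 + 0.069312*z^5 + 3.077976*z^4 + 42.557929*z^3 - 99.649473*z^2 + 72.648723*z - 17.373979)
(3) = 2.36*u - 0.88
(4) = 11.0400000000000
(5) = -10.8*s^2 - 3.88*s - 4.64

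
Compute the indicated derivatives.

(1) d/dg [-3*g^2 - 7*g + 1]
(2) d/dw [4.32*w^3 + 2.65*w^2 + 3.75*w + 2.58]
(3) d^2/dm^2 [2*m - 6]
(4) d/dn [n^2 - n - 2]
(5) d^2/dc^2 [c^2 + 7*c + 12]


(1) = -6*g - 7
(2) = 12.96*w^2 + 5.3*w + 3.75
(3) = 0
(4) = 2*n - 1
(5) = 2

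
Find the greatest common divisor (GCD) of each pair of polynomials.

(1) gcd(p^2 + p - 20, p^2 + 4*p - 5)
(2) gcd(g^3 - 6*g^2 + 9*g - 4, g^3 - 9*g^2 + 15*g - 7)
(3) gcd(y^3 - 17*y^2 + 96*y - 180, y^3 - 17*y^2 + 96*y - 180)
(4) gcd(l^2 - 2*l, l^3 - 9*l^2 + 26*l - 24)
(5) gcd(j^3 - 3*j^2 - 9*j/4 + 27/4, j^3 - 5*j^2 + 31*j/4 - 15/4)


(1) = p + 5
(2) = gcd((g - 4)*(g - 1)^2, (g - 7)*(g - 1)^2) = g^2 - 2*g + 1
(3) = gcd((y - 6)^2*(y - 5), (y - 6)^2*(y - 5)) = y^3 - 17*y^2 + 96*y - 180
(4) = gcd(l*(l - 2), (l - 4)*(l - 3)*(l - 2)) = l - 2
(5) = j - 3/2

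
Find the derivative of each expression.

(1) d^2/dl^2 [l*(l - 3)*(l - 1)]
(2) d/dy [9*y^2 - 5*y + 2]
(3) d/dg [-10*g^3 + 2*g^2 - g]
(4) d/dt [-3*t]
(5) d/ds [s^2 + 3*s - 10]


(1) = 6*l - 8
(2) = 18*y - 5
(3) = -30*g^2 + 4*g - 1
(4) = -3
(5) = 2*s + 3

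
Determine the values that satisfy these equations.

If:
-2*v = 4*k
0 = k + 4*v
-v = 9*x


Then:
k = 0
v = 0
x = 0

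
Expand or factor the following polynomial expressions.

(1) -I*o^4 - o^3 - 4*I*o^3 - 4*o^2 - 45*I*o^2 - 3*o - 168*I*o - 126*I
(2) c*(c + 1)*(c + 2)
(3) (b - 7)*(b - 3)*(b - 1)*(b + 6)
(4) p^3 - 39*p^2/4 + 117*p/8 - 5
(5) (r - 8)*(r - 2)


(1) = (o + 3)*(o - 7*I)*(o + 6*I)*(-I*o - I)
(2) = c^3 + 3*c^2 + 2*c
(3) = b^4 - 5*b^3 - 35*b^2 + 165*b - 126
(4) = (p - 8)*(p - 5/4)*(p - 1/2)
(5) = r^2 - 10*r + 16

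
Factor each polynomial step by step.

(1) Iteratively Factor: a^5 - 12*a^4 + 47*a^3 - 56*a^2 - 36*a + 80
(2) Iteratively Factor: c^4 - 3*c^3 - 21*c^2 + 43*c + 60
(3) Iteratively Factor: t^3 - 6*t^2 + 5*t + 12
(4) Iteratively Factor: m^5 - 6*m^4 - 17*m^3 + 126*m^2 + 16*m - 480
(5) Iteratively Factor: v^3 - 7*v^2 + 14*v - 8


(1) = (a + 1)*(a^4 - 13*a^3 + 60*a^2 - 116*a + 80) = (a - 4)*(a + 1)*(a^3 - 9*a^2 + 24*a - 20) = (a - 4)*(a - 2)*(a + 1)*(a^2 - 7*a + 10) = (a - 5)*(a - 4)*(a - 2)*(a + 1)*(a - 2)
(2) = (c + 1)*(c^3 - 4*c^2 - 17*c + 60) = (c + 1)*(c + 4)*(c^2 - 8*c + 15) = (c - 3)*(c + 1)*(c + 4)*(c - 5)
(3) = (t - 3)*(t^2 - 3*t - 4) = (t - 3)*(t + 1)*(t - 4)
(4) = (m - 3)*(m^4 - 3*m^3 - 26*m^2 + 48*m + 160) = (m - 3)*(m + 2)*(m^3 - 5*m^2 - 16*m + 80) = (m - 3)*(m + 2)*(m + 4)*(m^2 - 9*m + 20) = (m - 4)*(m - 3)*(m + 2)*(m + 4)*(m - 5)
(5) = (v - 4)*(v^2 - 3*v + 2) = (v - 4)*(v - 2)*(v - 1)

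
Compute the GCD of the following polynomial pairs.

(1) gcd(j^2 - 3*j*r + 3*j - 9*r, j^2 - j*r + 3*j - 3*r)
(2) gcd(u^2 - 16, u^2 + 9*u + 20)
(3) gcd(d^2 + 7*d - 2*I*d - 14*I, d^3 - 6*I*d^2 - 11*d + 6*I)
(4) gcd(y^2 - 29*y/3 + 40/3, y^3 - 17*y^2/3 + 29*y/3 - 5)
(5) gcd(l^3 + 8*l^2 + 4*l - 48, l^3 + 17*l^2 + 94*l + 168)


(1) = j + 3
(2) = u + 4
(3) = d - 2*I
(4) = gcd((y - 8)*(y - 5/3), (y - 3)*(y - 5/3)*(y - 1)) = y - 5/3
(5) = gcd((l - 2)*(l + 4)*(l + 6), (l + 4)*(l + 6)*(l + 7)) = l^2 + 10*l + 24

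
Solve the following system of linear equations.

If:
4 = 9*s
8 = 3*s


Then:
No Solution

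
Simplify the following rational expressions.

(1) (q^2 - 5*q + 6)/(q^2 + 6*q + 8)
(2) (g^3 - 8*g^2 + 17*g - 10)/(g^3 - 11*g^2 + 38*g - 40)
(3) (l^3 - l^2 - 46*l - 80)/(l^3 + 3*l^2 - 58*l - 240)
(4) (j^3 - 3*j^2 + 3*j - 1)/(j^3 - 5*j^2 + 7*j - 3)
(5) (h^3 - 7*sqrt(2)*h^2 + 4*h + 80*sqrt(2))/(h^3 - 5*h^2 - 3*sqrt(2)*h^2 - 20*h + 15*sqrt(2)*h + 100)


(1) = (q^2 - 5*q + 6)/(q^2 + 6*q + 8)
(2) = (g - 1)/(g - 4)
(3) = (l + 2)/(l + 6)
(4) = (j - 1)/(j - 3)
(5) = (h - 4*sqrt(2))/(h - 5)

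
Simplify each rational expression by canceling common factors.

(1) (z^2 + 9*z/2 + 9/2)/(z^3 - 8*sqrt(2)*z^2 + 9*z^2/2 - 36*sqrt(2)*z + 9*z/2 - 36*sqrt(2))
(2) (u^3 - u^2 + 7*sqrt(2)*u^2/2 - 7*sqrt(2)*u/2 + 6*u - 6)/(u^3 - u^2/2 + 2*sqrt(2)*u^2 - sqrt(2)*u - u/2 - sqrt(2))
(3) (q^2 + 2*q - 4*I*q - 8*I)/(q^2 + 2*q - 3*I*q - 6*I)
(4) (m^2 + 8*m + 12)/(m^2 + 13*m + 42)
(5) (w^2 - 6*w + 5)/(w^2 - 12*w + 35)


(1) = 4/(4*z - 32*sqrt(2))
(2) = (4*u + 6*sqrt(2))/(4*u + 2)
(3) = (q - 4*I)/(q - 3*I)
(4) = (m + 2)/(m + 7)
(5) = (w - 1)/(w - 7)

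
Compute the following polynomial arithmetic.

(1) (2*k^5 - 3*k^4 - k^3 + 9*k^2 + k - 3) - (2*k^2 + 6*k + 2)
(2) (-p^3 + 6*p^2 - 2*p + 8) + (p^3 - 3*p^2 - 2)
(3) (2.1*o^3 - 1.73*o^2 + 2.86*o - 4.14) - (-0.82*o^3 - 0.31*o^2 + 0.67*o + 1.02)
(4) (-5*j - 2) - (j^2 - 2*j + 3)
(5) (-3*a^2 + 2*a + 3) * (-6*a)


(1) = 2*k^5 - 3*k^4 - k^3 + 7*k^2 - 5*k - 5
(2) = 3*p^2 - 2*p + 6
(3) = 2.92*o^3 - 1.42*o^2 + 2.19*o - 5.16
(4) = -j^2 - 3*j - 5
(5) = 18*a^3 - 12*a^2 - 18*a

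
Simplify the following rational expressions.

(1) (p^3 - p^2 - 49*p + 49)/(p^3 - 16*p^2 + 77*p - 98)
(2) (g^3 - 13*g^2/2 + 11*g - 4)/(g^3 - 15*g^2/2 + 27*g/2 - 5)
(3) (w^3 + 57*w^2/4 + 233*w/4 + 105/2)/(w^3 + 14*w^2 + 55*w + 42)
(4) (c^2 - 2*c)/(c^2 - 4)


(1) = (p^2 + 6*p - 7)/(p^2 - 9*p + 14)
(2) = (g - 4)/(g - 5)
(3) = (4*w + 5)/(4*w + 4)
(4) = c/(c + 2)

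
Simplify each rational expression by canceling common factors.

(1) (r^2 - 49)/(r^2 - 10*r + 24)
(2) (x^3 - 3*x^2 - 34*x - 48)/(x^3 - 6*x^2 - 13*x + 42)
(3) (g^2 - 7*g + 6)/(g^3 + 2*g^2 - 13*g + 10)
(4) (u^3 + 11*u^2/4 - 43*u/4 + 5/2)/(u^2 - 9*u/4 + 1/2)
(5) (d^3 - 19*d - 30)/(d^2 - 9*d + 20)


(1) = (r^2 - 49)/(r^2 - 10*r + 24)
(2) = (x^2 - 6*x - 16)/(x^2 - 9*x + 14)
(3) = (g - 6)/(g^2 + 3*g - 10)
(4) = u + 5
(5) = (d^2 + 5*d + 6)/(d - 4)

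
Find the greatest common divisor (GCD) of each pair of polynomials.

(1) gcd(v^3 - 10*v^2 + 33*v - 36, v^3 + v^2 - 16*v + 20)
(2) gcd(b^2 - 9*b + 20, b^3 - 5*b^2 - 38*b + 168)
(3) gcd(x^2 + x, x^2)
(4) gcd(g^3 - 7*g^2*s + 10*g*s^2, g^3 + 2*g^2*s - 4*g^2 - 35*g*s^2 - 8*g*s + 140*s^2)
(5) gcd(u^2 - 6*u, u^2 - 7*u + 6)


(1) = gcd((v - 4)*(v - 3)^2, (v - 2)^2*(v + 5)) = 1
(2) = gcd((b - 5)*(b - 4), (b - 7)*(b - 4)*(b + 6)) = b - 4
(3) = x
(4) = gcd(g*(g - 5*s)*(g - 2*s), (g - 4)*(g - 5*s)*(g + 7*s)) = -g + 5*s
(5) = u - 6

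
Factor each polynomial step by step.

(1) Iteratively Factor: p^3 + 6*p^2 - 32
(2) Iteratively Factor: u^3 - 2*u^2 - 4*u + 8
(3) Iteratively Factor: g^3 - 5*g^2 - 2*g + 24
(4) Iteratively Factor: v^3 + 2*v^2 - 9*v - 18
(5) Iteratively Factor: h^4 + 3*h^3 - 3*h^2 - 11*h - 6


(1) = (p - 2)*(p^2 + 8*p + 16) = (p - 2)*(p + 4)*(p + 4)
(2) = (u - 2)*(u^2 - 4) = (u - 2)^2*(u + 2)
(3) = (g + 2)*(g^2 - 7*g + 12) = (g - 3)*(g + 2)*(g - 4)
(4) = (v - 3)*(v^2 + 5*v + 6) = (v - 3)*(v + 3)*(v + 2)
(5) = (h + 1)*(h^3 + 2*h^2 - 5*h - 6) = (h - 2)*(h + 1)*(h^2 + 4*h + 3) = (h - 2)*(h + 1)*(h + 3)*(h + 1)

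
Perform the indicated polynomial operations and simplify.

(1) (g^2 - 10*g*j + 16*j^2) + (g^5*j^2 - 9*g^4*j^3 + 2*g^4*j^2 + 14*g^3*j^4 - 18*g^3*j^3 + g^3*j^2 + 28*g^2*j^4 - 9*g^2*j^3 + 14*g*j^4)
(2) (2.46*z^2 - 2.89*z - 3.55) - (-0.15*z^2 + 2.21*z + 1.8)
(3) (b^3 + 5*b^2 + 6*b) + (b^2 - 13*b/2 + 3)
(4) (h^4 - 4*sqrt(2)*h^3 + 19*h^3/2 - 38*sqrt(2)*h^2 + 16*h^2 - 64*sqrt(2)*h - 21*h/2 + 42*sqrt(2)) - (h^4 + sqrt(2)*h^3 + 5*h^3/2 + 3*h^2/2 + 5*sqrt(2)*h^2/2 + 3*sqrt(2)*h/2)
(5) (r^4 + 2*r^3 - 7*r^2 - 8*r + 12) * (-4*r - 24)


(1) = g^5*j^2 - 9*g^4*j^3 + 2*g^4*j^2 + 14*g^3*j^4 - 18*g^3*j^3 + g^3*j^2 + 28*g^2*j^4 - 9*g^2*j^3 + g^2 + 14*g*j^4 - 10*g*j + 16*j^2
(2) = 2.61*z^2 - 5.1*z - 5.35
(3) = b^3 + 6*b^2 - b/2 + 3
(4) = -5*sqrt(2)*h^3 + 7*h^3 - 81*sqrt(2)*h^2/2 + 29*h^2/2 - 131*sqrt(2)*h/2 - 21*h/2 + 42*sqrt(2)
(5) = -4*r^5 - 32*r^4 - 20*r^3 + 200*r^2 + 144*r - 288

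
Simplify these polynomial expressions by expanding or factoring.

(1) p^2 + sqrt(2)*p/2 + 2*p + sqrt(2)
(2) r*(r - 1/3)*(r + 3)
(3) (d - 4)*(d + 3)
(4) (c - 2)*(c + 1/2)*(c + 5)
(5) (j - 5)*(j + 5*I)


(1) = (p + 2)*(p + sqrt(2)/2)
(2) = r^3 + 8*r^2/3 - r
(3) = d^2 - d - 12
(4) = c^3 + 7*c^2/2 - 17*c/2 - 5
(5) = j^2 - 5*j + 5*I*j - 25*I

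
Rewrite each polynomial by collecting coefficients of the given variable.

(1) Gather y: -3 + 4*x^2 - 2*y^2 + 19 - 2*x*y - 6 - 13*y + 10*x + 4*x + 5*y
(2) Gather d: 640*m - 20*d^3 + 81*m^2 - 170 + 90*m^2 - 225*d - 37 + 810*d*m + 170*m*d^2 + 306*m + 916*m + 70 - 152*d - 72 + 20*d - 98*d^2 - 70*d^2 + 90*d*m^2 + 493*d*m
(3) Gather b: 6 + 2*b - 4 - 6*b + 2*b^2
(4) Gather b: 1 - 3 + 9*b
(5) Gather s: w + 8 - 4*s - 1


(1) = 4*x^2 + 14*x - 2*y^2 + y*(-2*x - 8) + 10
(2) = -20*d^3 + d^2*(170*m - 168) + d*(90*m^2 + 1303*m - 357) + 171*m^2 + 1862*m - 209
(3) = 2*b^2 - 4*b + 2
(4) = 9*b - 2
(5) = -4*s + w + 7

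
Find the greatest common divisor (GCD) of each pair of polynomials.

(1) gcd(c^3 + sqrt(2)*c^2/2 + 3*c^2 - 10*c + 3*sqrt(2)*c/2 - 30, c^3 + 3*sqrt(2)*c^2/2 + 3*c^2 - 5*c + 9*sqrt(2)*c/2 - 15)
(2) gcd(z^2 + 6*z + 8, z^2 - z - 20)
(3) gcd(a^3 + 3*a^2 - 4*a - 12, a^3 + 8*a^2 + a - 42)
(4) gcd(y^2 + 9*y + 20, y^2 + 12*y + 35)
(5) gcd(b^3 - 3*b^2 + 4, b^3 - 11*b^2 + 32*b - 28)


(1) = gcd((c + 3)*(c - 2*sqrt(2))*(c + 5*sqrt(2)/2), (c + 3)*(c - sqrt(2))*(c + 5*sqrt(2)/2)) = c^2 + c*(3 + 5*sqrt(2)/2) + 15*sqrt(2)/2
(2) = z + 4
(3) = a^2 + a - 6
(4) = gcd((y + 4)*(y + 5), (y + 5)*(y + 7)) = y + 5
(5) = b^2 - 4*b + 4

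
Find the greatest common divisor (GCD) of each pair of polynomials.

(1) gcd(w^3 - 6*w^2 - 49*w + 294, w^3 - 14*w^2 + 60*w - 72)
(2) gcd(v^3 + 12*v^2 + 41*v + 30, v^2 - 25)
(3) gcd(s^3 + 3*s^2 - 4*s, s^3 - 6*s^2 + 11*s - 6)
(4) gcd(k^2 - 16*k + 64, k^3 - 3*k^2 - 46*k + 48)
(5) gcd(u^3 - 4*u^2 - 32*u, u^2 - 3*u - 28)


(1) = w - 6
(2) = v + 5
(3) = s - 1
(4) = gcd((k - 8)^2, (k - 8)*(k - 1)*(k + 6)) = k - 8
(5) = u + 4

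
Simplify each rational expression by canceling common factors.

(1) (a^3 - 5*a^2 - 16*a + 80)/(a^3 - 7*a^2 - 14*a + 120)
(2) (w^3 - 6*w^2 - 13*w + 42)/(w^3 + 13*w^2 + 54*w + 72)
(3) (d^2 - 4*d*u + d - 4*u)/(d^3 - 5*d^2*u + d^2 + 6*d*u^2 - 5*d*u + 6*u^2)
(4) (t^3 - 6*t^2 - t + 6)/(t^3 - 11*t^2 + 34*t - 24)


(1) = (a - 4)/(a - 6)
(2) = (w^2 - 9*w + 14)/(w^2 + 10*w + 24)
(3) = (d - 4*u)/(d^2 - 5*d*u + 6*u^2)
(4) = (t + 1)/(t - 4)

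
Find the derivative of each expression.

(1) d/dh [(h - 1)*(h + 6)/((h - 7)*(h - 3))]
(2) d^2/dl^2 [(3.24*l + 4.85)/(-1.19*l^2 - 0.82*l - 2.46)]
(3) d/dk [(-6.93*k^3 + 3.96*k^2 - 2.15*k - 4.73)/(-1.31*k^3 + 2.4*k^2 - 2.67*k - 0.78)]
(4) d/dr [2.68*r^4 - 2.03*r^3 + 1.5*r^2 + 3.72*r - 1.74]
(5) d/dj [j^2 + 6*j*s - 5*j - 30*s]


(1) = 3*(-5*h^2 + 18*h + 15)/(h^4 - 20*h^3 + 142*h^2 - 420*h + 441)
(2) = (-(2.38*l + 0.82)*(3.24*l + 4.85)*(4.76*l + 1.64) + (23.1336*l + 16.8566)*(1.19*l^2 + 0.82*l + 2.46))/(1.19*l^2 + 0.82*l + 2.46)^3
(3) = (-11.4444*k^4 + 31.3732*k^3 - 7.7859*k^2 + 16.5264*k - 10.9521)/(1.7161*k^6 - 6.288*k^5 + 12.7554*k^4 - 10.7724*k^3 + 3.3849*k^2 + 4.1652*k + 0.6084)
(4) = 10.72*r^3 - 6.09*r^2 + 3.0*r + 3.72
(5) = 2*j + 6*s - 5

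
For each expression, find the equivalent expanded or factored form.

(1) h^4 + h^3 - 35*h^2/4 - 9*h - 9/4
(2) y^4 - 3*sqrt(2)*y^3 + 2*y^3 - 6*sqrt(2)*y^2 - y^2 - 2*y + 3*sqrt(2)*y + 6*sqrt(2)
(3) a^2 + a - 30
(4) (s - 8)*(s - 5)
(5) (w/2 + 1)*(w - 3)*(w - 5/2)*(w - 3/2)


(1) = (h - 3)*(h + 1/2)^2*(h + 3)
(2) = (y - 1)*(y + 1)*(y + 2)*(y - 3*sqrt(2))
(3) = (a - 5)*(a + 6)
(4) = s^2 - 13*s + 40
(5) = w^4/2 - 5*w^3/2 + 7*w^2/8 + 81*w/8 - 45/4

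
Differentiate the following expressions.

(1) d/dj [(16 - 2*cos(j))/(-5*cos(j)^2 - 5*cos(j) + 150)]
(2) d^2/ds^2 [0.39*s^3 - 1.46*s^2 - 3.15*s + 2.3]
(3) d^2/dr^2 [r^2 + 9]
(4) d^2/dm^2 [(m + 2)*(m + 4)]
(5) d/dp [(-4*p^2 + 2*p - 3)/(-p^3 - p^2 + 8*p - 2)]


(1) = 2*(cos(j)^2 - 16*cos(j) + 22)*sin(j)/(5*(cos(j)^2 + cos(j) - 30)^2)
(2) = 2.34*s - 2.92
(3) = 2
(4) = 2
(5) = (-4*p^4 + 4*p^3 - 39*p^2 + 10*p + 20)/(p^6 + 2*p^5 - 15*p^4 - 12*p^3 + 68*p^2 - 32*p + 4)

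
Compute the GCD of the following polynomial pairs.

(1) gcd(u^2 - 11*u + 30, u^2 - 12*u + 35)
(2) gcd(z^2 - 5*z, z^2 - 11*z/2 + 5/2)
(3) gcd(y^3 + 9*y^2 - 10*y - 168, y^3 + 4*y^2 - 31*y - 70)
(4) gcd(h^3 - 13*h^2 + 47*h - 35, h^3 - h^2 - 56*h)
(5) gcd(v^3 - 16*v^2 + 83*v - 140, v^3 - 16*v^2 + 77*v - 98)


(1) = gcd((u - 6)*(u - 5), (u - 7)*(u - 5)) = u - 5
(2) = gcd(z*(z - 5), (z - 5)*(z - 1/2)) = z - 5
(3) = gcd((y - 4)*(y + 6)*(y + 7), (y - 5)*(y + 2)*(y + 7)) = y + 7
(4) = 1
(5) = gcd((v - 7)*(v - 5)*(v - 4), (v - 7)^2*(v - 2)) = v - 7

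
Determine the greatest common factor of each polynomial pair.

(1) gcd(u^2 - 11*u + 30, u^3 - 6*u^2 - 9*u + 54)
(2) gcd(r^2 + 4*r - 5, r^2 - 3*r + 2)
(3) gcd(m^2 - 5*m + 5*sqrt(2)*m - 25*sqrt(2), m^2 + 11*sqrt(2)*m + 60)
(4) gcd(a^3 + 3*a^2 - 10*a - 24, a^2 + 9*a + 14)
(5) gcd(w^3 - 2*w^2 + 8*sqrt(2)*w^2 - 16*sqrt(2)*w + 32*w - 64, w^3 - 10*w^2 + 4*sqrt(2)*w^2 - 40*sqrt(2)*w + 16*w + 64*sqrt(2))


(1) = gcd((u - 6)*(u - 5), (u - 6)*(u - 3)*(u + 3)) = u - 6
(2) = gcd((r - 1)*(r + 5), (r - 2)*(r - 1)) = r - 1
(3) = m + 5*sqrt(2)
(4) = a + 2
(5) = gcd((w - 2)*(w + 4*sqrt(2))^2, (w - 8)*(w - 2)*(w + 4*sqrt(2))) = w^2 + w*(-2 + 4*sqrt(2)) - 8*sqrt(2)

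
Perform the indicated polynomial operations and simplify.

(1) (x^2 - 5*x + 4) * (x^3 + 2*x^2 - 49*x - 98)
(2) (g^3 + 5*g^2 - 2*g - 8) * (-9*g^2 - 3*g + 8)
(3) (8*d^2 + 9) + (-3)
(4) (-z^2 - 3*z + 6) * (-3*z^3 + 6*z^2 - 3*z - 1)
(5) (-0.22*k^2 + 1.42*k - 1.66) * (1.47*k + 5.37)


(1) = x^5 - 3*x^4 - 55*x^3 + 155*x^2 + 294*x - 392
(2) = -9*g^5 - 48*g^4 + 11*g^3 + 118*g^2 + 8*g - 64
(3) = 8*d^2 + 6
(4) = 3*z^5 + 3*z^4 - 33*z^3 + 46*z^2 - 15*z - 6
(5) = -0.3234*k^3 + 0.906*k^2 + 5.1852*k - 8.9142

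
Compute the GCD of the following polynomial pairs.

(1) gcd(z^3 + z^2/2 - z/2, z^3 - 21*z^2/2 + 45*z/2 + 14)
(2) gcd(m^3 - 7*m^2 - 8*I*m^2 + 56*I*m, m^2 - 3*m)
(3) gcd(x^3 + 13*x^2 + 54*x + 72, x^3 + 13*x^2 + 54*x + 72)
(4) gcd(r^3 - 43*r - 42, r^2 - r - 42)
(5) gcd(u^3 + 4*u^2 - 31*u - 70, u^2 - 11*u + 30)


(1) = gcd(z*(z - 1/2)*(z + 1), (z - 7)*(z - 4)*(z + 1/2)) = 1
(2) = m
(3) = x^3 + 13*x^2 + 54*x + 72
(4) = r^2 - r - 42
(5) = gcd((u - 5)*(u + 2)*(u + 7), (u - 6)*(u - 5)) = u - 5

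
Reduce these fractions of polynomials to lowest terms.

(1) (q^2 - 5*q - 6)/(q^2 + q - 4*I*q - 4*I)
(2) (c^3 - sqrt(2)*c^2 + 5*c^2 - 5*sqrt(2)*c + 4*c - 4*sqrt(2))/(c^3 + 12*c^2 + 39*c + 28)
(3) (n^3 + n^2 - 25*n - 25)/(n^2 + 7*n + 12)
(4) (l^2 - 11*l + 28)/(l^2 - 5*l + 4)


(1) = (q - 6)/(q - 4*I)
(2) = (c - sqrt(2))/(c + 7)
(3) = (n^3 + n^2 - 25*n - 25)/(n^2 + 7*n + 12)
(4) = (l - 7)/(l - 1)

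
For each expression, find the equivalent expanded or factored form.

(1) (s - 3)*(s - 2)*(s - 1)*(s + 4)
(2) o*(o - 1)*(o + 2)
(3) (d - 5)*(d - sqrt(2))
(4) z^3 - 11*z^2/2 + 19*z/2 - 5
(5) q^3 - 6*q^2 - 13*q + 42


(1) = s^4 - 2*s^3 - 13*s^2 + 38*s - 24
(2) = o^3 + o^2 - 2*o
(3) = d^2 - 5*d - sqrt(2)*d + 5*sqrt(2)
(4) = (z - 5/2)*(z - 2)*(z - 1)
(5) = (q - 7)*(q - 2)*(q + 3)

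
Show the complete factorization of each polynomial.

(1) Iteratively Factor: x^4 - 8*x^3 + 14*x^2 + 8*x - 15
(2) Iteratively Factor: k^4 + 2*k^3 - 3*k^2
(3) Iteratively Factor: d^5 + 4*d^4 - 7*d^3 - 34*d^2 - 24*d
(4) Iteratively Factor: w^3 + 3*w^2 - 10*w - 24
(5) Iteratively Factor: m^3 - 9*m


(1) = (x - 1)*(x^3 - 7*x^2 + 7*x + 15) = (x - 3)*(x - 1)*(x^2 - 4*x - 5) = (x - 3)*(x - 1)*(x + 1)*(x - 5)
(2) = (k - 1)*(k^3 + 3*k^2) = (k - 1)*(k + 3)*(k^2) = k*(k - 1)*(k + 3)*(k)
(3) = (d)*(d^4 + 4*d^3 - 7*d^2 - 34*d - 24) = d*(d + 1)*(d^3 + 3*d^2 - 10*d - 24) = d*(d + 1)*(d + 4)*(d^2 - d - 6) = d*(d + 1)*(d + 2)*(d + 4)*(d - 3)
(4) = (w + 2)*(w^2 + w - 12) = (w - 3)*(w + 2)*(w + 4)
(5) = (m)*(m^2 - 9) = m*(m + 3)*(m - 3)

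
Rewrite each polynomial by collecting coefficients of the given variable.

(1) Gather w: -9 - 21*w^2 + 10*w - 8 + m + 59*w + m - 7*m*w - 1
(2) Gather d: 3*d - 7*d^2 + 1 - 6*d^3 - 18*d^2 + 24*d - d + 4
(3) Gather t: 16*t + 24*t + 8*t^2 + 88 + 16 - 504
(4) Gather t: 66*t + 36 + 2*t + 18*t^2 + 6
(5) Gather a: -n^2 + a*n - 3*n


(1) = 2*m - 21*w^2 + w*(69 - 7*m) - 18
(2) = -6*d^3 - 25*d^2 + 26*d + 5
(3) = 8*t^2 + 40*t - 400
(4) = 18*t^2 + 68*t + 42
(5) = a*n - n^2 - 3*n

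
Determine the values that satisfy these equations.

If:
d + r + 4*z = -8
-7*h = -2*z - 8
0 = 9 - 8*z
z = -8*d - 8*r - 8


Then:
No Solution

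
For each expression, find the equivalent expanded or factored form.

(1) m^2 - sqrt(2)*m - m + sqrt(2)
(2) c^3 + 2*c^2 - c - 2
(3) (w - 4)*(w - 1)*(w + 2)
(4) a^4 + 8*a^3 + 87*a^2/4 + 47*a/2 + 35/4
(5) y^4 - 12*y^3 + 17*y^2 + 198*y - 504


(1) = (m - 1)*(m - sqrt(2))
(2) = (c - 1)*(c + 1)*(c + 2)
(3) = w^3 - 3*w^2 - 6*w + 8
(4) = (a + 1)^2*(a + 5/2)*(a + 7/2)
(5) = (y - 7)*(y - 6)*(y - 3)*(y + 4)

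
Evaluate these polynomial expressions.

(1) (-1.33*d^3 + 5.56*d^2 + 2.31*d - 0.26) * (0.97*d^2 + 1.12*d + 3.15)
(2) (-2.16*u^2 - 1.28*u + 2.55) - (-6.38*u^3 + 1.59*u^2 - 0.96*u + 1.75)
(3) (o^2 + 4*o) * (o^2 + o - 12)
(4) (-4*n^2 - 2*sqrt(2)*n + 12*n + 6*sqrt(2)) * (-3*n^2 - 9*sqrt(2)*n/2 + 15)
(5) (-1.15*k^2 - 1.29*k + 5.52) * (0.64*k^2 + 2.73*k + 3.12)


(1) = -1.2901*d^5 + 3.9036*d^4 + 4.2784*d^3 + 19.849*d^2 + 6.9853*d - 0.819
(2) = 6.38*u^3 - 3.75*u^2 - 0.32*u + 0.8
(3) = o^4 + 5*o^3 - 8*o^2 - 48*o
(4) = 12*n^4 - 36*n^3 + 24*sqrt(2)*n^3 - 72*sqrt(2)*n^2 - 42*n^2 - 30*sqrt(2)*n + 126*n + 90*sqrt(2)
(5) = -0.736*k^4 - 3.9651*k^3 - 3.5769*k^2 + 11.0448*k + 17.2224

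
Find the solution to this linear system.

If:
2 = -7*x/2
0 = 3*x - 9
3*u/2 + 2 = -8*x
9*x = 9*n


Then:
No Solution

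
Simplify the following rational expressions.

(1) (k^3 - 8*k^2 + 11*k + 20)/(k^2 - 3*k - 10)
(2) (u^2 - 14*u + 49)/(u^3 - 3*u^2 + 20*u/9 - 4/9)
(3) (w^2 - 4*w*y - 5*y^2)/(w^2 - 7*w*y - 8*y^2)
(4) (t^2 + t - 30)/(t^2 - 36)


(1) = (k^2 - 3*k - 4)/(k + 2)
(2) = (9*u^2 - 126*u + 441)/(9*u^3 - 27*u^2 + 20*u - 4)
(3) = (-w + 5*y)/(-w + 8*y)
(4) = (t - 5)/(t - 6)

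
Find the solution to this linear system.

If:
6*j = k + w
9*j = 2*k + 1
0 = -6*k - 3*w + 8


Then:
j = 19/63
k = 6/7
w = 20/21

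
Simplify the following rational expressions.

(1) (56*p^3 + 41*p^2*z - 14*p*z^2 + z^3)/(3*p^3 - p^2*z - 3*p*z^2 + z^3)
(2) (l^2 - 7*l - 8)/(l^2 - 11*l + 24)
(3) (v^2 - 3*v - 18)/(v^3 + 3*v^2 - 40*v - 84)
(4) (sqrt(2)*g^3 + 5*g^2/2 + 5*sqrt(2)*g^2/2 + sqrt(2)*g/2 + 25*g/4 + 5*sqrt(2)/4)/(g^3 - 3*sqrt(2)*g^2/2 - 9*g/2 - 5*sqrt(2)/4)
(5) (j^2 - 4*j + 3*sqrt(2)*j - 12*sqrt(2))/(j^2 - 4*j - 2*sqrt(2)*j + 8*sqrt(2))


(1) = (56*p^2 - 15*p*z + z^2)/(3*p^2 - 4*p*z + z^2)
(2) = (l + 1)/(l - 3)
(3) = (v + 3)/(v^2 + 9*v + 14)
(4) = (16*sqrt(2)*g^3 + g^2*(40 + 40*sqrt(2)) + g*(8*sqrt(2) + 100) + 20*sqrt(2))/(16*g^3 - 24*sqrt(2)*g^2 - 72*g - 20*sqrt(2))
(5) = (j + 3*sqrt(2))/(j - 2*sqrt(2))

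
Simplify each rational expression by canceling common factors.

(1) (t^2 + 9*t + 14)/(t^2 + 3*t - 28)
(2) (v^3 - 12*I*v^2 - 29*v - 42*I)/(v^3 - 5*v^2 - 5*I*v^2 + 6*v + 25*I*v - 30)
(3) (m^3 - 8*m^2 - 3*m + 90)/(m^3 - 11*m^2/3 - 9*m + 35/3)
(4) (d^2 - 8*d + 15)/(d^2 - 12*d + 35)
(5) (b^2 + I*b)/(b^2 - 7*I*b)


(1) = (t + 2)/(t - 4)
(2) = (v - 7*I)/(v - 5)
(3) = (3*m^2 - 9*m - 54)/(3*m^2 + 4*m - 7)
(4) = (d - 3)/(d - 7)
(5) = (b + I)/(b - 7*I)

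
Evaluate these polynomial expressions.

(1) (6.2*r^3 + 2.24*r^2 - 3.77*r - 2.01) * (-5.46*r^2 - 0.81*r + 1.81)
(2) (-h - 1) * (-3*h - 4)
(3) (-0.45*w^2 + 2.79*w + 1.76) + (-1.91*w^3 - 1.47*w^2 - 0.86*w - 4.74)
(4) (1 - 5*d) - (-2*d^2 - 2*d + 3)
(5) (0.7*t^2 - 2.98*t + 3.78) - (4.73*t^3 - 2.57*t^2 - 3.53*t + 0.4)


(1) = -33.852*r^5 - 17.2524*r^4 + 29.9918*r^3 + 18.0827*r^2 - 5.1956*r - 3.6381
(2) = 3*h^2 + 7*h + 4
(3) = -1.91*w^3 - 1.92*w^2 + 1.93*w - 2.98
(4) = 2*d^2 - 3*d - 2
(5) = -4.73*t^3 + 3.27*t^2 + 0.55*t + 3.38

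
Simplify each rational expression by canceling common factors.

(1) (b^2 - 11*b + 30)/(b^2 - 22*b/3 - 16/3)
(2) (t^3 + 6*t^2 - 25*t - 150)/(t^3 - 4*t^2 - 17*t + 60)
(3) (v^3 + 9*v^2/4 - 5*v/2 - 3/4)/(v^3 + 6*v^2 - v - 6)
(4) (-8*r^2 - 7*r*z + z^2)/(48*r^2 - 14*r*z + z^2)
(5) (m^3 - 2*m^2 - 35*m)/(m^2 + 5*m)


(1) = (3*b^2 - 33*b + 90)/(3*b^2 - 22*b - 16)
(2) = (t^2 + 11*t + 30)/(t^2 + t - 12)
(3) = (4*v^2 + 13*v + 3)/(4*v^2 + 28*v + 24)
(4) = (r + z)/(-6*r + z)
(5) = m - 7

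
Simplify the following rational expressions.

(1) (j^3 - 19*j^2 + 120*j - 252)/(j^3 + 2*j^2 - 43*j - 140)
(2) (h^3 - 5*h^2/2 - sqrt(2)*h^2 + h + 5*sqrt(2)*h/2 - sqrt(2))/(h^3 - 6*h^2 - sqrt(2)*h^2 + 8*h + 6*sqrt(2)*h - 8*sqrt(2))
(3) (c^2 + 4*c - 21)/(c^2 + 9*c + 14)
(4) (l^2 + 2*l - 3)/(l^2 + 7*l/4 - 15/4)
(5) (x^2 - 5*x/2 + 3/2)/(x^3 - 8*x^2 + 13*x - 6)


(1) = (j^2 - 12*j + 36)/(j^2 + 9*j + 20)
(2) = (2*h - 1)/(2*h - 8)
(3) = (c - 3)/(c + 2)
(4) = (4*l - 4)/(4*l - 5)
(5) = (2*x - 3)/(2*x^2 - 14*x + 12)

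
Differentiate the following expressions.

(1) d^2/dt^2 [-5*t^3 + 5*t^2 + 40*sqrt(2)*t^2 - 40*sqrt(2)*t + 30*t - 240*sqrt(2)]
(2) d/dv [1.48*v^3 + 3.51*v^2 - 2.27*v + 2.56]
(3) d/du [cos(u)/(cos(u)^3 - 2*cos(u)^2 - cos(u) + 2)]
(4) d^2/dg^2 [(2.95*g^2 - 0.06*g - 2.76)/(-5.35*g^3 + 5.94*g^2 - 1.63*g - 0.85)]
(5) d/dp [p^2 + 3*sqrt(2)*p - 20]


(1) = -30*t + 10 + 80*sqrt(2)
(2) = 4.44*v^2 + 7.02*v - 2.27
(3) = (3*cos(u)/2 - cos(2*u) + cos(3*u)/2 - 3)/((cos(u) - 2)^2*sin(u)^3)
(4) = (-168.87275*g^6 + 10.3041*g^5 + 1090.88961*g^4 - 1269.486298*g^3 + 636.066396*g^2 - 233.826192*g + 38.107558)/(153.130375*g^9 - 510.05295*g^8 + 706.265805*g^7 - 447.395829*g^6 + 53.107149*g^5 + 87.101772*g^4 - 33.452348*g^3 - 6.099855*g^2 + 3.533025*g + 0.614125)
(5) = 2*p + 3*sqrt(2)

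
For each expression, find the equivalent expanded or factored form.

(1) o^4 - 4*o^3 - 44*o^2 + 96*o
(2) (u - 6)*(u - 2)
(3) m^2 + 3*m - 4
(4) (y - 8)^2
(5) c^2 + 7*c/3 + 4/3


(1) = o*(o - 8)*(o - 2)*(o + 6)
(2) = u^2 - 8*u + 12
(3) = (m - 1)*(m + 4)
(4) = y^2 - 16*y + 64
(5) = (c + 1)*(c + 4/3)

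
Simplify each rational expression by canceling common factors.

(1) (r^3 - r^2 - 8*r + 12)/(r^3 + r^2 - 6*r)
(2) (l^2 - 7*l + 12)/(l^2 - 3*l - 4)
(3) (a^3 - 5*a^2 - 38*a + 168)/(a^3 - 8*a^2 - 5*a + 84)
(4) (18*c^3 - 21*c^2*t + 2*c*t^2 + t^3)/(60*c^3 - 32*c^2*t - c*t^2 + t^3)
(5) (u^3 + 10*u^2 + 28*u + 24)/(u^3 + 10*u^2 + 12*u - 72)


(1) = (r - 2)/r
(2) = (l - 3)/(l + 1)
(3) = (a + 6)/(a + 3)
(4) = (3*c^2 - 4*c*t + t^2)/(10*c^2 - 7*c*t + t^2)
(5) = (u^2 + 4*u + 4)/(u^2 + 4*u - 12)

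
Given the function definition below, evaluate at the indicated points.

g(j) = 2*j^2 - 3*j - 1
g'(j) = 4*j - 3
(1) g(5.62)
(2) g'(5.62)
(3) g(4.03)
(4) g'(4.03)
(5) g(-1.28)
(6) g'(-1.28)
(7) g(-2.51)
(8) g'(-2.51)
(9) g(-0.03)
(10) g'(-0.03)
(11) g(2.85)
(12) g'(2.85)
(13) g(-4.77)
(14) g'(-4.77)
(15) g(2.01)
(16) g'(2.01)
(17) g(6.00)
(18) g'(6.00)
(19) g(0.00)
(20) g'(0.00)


(1) = 45.31
(2) = 19.48
(3) = 19.39
(4) = 13.12
(5) = 6.12
(6) = -8.12
(7) = 19.13
(8) = -13.04
(9) = -0.91
(10) = -3.12
(11) = 6.70
(12) = 8.40
(13) = 58.82
(14) = -22.08
(15) = 1.05
(16) = 5.04
(17) = 53.00
(18) = 21.00
(19) = -1.00
(20) = -3.00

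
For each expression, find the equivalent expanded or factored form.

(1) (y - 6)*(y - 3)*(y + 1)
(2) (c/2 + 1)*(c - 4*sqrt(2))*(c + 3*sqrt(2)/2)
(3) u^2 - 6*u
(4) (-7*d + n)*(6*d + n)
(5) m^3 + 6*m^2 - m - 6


(1) = y^3 - 8*y^2 + 9*y + 18
(2) = c^3/2 - 5*sqrt(2)*c^2/4 + c^2 - 6*c - 5*sqrt(2)*c/2 - 12
(3) = u*(u - 6)
(4) = -42*d^2 - d*n + n^2
(5) = (m - 1)*(m + 1)*(m + 6)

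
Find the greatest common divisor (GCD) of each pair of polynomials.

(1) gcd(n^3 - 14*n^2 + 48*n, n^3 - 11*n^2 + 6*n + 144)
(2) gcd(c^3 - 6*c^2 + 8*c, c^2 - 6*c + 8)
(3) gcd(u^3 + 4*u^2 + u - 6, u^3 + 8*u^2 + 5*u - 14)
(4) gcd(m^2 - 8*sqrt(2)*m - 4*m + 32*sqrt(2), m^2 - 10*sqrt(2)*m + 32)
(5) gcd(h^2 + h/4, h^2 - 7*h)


(1) = n^2 - 14*n + 48
(2) = gcd(c*(c - 4)*(c - 2), (c - 4)*(c - 2)) = c^2 - 6*c + 8
(3) = u^2 + u - 2
(4) = m - 8*sqrt(2)
(5) = gcd(h*(h + 1/4), h*(h - 7)) = h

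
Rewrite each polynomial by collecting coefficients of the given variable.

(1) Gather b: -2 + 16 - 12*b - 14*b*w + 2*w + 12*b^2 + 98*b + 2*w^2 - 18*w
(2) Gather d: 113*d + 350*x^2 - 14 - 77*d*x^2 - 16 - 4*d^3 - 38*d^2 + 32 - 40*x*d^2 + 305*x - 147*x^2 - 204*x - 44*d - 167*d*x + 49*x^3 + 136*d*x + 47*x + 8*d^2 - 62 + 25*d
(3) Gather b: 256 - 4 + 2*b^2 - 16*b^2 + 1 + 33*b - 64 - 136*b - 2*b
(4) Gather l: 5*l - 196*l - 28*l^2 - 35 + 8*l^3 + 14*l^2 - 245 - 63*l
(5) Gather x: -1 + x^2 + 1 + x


(1) = 12*b^2 + b*(86 - 14*w) + 2*w^2 - 16*w + 14
(2) = -4*d^3 + d^2*(-40*x - 30) + d*(-77*x^2 - 31*x + 94) + 49*x^3 + 203*x^2 + 148*x - 60
(3) = -14*b^2 - 105*b + 189
(4) = 8*l^3 - 14*l^2 - 254*l - 280
(5) = x^2 + x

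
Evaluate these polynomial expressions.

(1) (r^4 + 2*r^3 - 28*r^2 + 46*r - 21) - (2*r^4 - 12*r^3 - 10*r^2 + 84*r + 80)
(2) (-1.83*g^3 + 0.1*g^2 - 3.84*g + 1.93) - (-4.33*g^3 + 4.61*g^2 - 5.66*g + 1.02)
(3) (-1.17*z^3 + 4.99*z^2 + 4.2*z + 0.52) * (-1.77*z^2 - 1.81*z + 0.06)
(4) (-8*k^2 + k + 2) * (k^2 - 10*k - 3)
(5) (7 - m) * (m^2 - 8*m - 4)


(1) = -r^4 + 14*r^3 - 18*r^2 - 38*r - 101
(2) = 2.5*g^3 - 4.51*g^2 + 1.82*g + 0.91
(3) = 2.0709*z^5 - 6.7146*z^4 - 16.5361*z^3 - 8.223*z^2 - 0.6892*z + 0.0312
(4) = -8*k^4 + 81*k^3 + 16*k^2 - 23*k - 6
(5) = -m^3 + 15*m^2 - 52*m - 28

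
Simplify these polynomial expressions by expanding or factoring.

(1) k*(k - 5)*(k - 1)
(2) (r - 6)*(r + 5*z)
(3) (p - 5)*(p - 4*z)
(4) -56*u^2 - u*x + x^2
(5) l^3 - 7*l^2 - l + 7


(1) = k^3 - 6*k^2 + 5*k
(2) = r^2 + 5*r*z - 6*r - 30*z
(3) = p^2 - 4*p*z - 5*p + 20*z
(4) = (-8*u + x)*(7*u + x)
(5) = (l - 7)*(l - 1)*(l + 1)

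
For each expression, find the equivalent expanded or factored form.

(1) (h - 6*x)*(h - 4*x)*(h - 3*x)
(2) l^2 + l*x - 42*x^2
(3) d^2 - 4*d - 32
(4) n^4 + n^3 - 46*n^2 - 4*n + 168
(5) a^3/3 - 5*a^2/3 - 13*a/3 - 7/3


(1) = h^3 - 13*h^2*x + 54*h*x^2 - 72*x^3
(2) = (l - 6*x)*(l + 7*x)
(3) = (d - 8)*(d + 4)
(4) = (n - 6)*(n - 2)*(n + 2)*(n + 7)
(5) = (a/3 + 1/3)*(a - 7)*(a + 1)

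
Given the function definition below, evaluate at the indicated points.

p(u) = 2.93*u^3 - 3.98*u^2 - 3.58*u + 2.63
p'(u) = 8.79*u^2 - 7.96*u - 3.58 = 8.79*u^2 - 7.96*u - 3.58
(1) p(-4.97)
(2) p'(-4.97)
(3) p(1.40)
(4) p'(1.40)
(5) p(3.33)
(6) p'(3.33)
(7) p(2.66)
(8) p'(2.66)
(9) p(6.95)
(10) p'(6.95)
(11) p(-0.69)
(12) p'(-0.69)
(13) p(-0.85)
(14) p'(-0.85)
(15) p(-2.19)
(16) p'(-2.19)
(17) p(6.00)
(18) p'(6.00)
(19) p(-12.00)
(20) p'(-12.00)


(1) = -437.58
(2) = 253.10
(3) = -2.14
(4) = 2.50
(5) = 54.77
(6) = 67.38
(7) = 20.09
(8) = 37.44
(9) = 769.11
(10) = 365.68
(11) = 2.24
(12) = 6.10
(13) = 1.00
(14) = 9.54
(15) = -39.39
(16) = 56.01
(17) = 470.75
(18) = 265.10
(19) = -5590.57
(20) = 1357.70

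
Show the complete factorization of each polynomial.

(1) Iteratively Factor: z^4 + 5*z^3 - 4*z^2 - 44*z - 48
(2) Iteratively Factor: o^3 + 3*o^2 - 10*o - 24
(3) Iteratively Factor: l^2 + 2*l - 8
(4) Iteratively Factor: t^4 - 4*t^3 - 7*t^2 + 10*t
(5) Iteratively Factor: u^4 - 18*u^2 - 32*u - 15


(1) = (z + 2)*(z^3 + 3*z^2 - 10*z - 24) = (z + 2)*(z + 4)*(z^2 - z - 6) = (z - 3)*(z + 2)*(z + 4)*(z + 2)
(2) = (o + 2)*(o^2 + o - 12) = (o - 3)*(o + 2)*(o + 4)
(3) = (l - 2)*(l + 4)
(4) = (t - 5)*(t^3 + t^2 - 2*t) = t*(t - 5)*(t^2 + t - 2) = t*(t - 5)*(t - 1)*(t + 2)
(5) = (u + 1)*(u^3 - u^2 - 17*u - 15) = (u + 1)^2*(u^2 - 2*u - 15) = (u - 5)*(u + 1)^2*(u + 3)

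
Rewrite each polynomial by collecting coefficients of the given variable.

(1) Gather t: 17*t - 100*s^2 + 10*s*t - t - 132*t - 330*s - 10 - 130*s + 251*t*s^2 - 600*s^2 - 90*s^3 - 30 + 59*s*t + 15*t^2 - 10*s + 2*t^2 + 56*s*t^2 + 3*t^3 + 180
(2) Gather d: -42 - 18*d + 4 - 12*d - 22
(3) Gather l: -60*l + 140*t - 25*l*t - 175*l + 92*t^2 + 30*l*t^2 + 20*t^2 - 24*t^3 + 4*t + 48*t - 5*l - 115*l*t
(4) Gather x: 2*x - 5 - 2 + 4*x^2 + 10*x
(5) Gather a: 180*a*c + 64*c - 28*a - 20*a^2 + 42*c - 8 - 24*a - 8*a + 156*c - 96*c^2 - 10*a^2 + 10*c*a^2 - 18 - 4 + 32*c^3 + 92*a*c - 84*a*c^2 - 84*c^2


(1) = -90*s^3 - 700*s^2 - 470*s + 3*t^3 + t^2*(56*s + 17) + t*(251*s^2 + 69*s - 116) + 140
(2) = -30*d - 60
(3) = l*(30*t^2 - 140*t - 240) - 24*t^3 + 112*t^2 + 192*t
(4) = 4*x^2 + 12*x - 7
(5) = a^2*(10*c - 30) + a*(-84*c^2 + 272*c - 60) + 32*c^3 - 180*c^2 + 262*c - 30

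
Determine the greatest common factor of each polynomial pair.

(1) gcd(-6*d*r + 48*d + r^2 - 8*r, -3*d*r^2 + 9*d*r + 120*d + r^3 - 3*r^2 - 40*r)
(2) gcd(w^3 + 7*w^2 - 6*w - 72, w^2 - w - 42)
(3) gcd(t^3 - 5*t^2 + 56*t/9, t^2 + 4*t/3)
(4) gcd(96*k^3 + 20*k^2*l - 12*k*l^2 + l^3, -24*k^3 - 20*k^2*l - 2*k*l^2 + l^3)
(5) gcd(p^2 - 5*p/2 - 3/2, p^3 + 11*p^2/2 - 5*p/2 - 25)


(1) = gcd((-6*d + r)*(r - 8), (-3*d + r)*(r - 8)*(r + 5)) = r - 8
(2) = gcd((w - 3)*(w + 4)*(w + 6), (w - 7)*(w + 6)) = w + 6
(3) = t
(4) = gcd((-8*k + l)*(-6*k + l)*(2*k + l), (-6*k + l)*(2*k + l)^2) = 12*k^2 + 4*k*l - l^2
(5) = 1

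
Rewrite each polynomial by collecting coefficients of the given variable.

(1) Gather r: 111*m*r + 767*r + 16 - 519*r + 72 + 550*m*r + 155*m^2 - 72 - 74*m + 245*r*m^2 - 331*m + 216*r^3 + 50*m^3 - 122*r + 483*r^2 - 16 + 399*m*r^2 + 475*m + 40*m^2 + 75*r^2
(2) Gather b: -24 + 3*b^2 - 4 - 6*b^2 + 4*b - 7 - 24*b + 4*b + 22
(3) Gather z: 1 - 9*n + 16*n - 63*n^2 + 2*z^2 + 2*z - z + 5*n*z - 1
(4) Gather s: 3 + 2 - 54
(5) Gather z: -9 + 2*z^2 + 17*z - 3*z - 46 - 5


(1) = 50*m^3 + 195*m^2 + 70*m + 216*r^3 + r^2*(399*m + 558) + r*(245*m^2 + 661*m + 126)
(2) = -3*b^2 - 16*b - 13
(3) = -63*n^2 + 7*n + 2*z^2 + z*(5*n + 1)
(4) = -49
(5) = 2*z^2 + 14*z - 60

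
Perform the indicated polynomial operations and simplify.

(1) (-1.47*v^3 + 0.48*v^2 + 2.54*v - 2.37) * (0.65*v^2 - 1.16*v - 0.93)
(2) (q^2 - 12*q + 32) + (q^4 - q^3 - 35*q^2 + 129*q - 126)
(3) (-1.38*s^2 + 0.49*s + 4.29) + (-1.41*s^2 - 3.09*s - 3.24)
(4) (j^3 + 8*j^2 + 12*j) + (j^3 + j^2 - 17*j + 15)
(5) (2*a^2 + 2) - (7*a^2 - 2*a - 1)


(1) = -0.9555*v^5 + 2.0172*v^4 + 2.4613*v^3 - 4.9333*v^2 + 0.387*v + 2.2041
(2) = q^4 - q^3 - 34*q^2 + 117*q - 94
(3) = -2.79*s^2 - 2.6*s + 1.05
(4) = 2*j^3 + 9*j^2 - 5*j + 15
(5) = -5*a^2 + 2*a + 3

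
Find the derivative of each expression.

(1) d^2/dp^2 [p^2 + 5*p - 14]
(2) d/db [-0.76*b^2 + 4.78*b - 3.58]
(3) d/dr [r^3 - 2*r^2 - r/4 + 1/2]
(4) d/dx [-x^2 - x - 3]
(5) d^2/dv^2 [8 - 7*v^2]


(1) = 2
(2) = 4.78 - 1.52*b
(3) = 3*r^2 - 4*r - 1/4
(4) = -2*x - 1
(5) = -14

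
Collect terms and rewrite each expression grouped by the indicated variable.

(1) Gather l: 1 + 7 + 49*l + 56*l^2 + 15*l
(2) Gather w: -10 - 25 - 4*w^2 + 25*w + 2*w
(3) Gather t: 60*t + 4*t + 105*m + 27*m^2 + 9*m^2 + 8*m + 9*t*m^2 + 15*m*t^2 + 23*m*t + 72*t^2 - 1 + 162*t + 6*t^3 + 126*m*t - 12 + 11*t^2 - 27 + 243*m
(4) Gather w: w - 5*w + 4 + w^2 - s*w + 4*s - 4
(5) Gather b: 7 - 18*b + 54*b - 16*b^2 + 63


(1) = 56*l^2 + 64*l + 8
(2) = -4*w^2 + 27*w - 35
(3) = 36*m^2 + 356*m + 6*t^3 + t^2*(15*m + 83) + t*(9*m^2 + 149*m + 226) - 40
(4) = 4*s + w^2 + w*(-s - 4)
(5) = -16*b^2 + 36*b + 70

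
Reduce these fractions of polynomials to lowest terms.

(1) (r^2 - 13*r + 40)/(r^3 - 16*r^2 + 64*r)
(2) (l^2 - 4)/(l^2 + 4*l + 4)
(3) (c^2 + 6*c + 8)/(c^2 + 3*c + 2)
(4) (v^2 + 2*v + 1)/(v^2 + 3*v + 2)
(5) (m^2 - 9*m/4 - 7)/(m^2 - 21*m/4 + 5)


(1) = (r - 5)/(r^2 - 8*r)
(2) = (l - 2)/(l + 2)
(3) = (c + 4)/(c + 1)
(4) = (v + 1)/(v + 2)
(5) = (4*m + 7)/(4*m - 5)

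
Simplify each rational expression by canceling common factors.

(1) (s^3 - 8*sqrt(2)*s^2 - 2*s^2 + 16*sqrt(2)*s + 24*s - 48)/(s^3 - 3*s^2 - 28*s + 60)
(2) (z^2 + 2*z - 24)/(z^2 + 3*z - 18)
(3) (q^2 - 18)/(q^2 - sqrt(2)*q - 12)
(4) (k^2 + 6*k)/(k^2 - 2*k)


(1) = (s^2 - 8*sqrt(2)*s + 24)/(s^2 - s - 30)
(2) = (z - 4)/(z - 3)
(3) = (q + 3*sqrt(2))/(q + 2*sqrt(2))
(4) = (k + 6)/(k - 2)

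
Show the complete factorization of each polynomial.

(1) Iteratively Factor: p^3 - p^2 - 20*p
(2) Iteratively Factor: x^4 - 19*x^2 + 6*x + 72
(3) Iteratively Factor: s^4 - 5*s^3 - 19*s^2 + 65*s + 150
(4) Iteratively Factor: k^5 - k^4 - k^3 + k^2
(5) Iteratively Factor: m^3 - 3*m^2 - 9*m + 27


(1) = (p)*(p^2 - p - 20) = p*(p - 5)*(p + 4)
(2) = (x - 3)*(x^3 + 3*x^2 - 10*x - 24) = (x - 3)^2*(x^2 + 6*x + 8) = (x - 3)^2*(x + 2)*(x + 4)
(3) = (s + 2)*(s^3 - 7*s^2 - 5*s + 75) = (s + 2)*(s + 3)*(s^2 - 10*s + 25) = (s - 5)*(s + 2)*(s + 3)*(s - 5)
(4) = (k)*(k^4 - k^3 - k^2 + k) = k*(k - 1)*(k^3 - k) = k^2*(k - 1)*(k^2 - 1) = k^2*(k - 1)*(k + 1)*(k - 1)
(5) = (m - 3)*(m^2 - 9) = (m - 3)^2*(m + 3)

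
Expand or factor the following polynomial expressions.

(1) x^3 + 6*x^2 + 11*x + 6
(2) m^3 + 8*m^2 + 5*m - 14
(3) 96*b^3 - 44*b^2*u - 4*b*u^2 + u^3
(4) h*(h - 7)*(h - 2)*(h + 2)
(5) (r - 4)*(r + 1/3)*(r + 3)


(1) = (x + 1)*(x + 2)*(x + 3)
(2) = (m - 1)*(m + 2)*(m + 7)
(3) = (-8*b + u)*(-2*b + u)*(6*b + u)
(4) = h^4 - 7*h^3 - 4*h^2 + 28*h
(5) = r^3 - 2*r^2/3 - 37*r/3 - 4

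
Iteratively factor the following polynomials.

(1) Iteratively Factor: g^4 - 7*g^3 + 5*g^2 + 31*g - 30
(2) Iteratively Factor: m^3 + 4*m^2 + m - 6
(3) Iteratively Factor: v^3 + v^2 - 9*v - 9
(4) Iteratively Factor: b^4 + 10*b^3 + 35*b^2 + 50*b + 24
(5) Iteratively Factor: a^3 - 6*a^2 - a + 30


(1) = (g - 3)*(g^3 - 4*g^2 - 7*g + 10) = (g - 3)*(g + 2)*(g^2 - 6*g + 5) = (g - 3)*(g - 1)*(g + 2)*(g - 5)
(2) = (m - 1)*(m^2 + 5*m + 6) = (m - 1)*(m + 2)*(m + 3)
(3) = (v + 1)*(v^2 - 9) = (v + 1)*(v + 3)*(v - 3)
(4) = (b + 4)*(b^3 + 6*b^2 + 11*b + 6) = (b + 3)*(b + 4)*(b^2 + 3*b + 2) = (b + 1)*(b + 3)*(b + 4)*(b + 2)
(5) = (a - 5)*(a^2 - a - 6) = (a - 5)*(a - 3)*(a + 2)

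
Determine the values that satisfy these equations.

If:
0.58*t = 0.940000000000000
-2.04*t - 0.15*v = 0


Then:
t = 1.62
v = -22.04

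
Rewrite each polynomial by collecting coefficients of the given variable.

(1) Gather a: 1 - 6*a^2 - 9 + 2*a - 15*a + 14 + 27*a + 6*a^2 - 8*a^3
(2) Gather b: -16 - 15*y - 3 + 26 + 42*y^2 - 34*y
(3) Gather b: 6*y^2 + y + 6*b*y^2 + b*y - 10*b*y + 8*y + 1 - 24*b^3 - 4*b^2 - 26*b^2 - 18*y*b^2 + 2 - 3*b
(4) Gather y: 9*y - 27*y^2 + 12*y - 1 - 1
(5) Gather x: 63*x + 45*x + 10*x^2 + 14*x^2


(1) = -8*a^3 + 14*a + 6
(2) = 42*y^2 - 49*y + 7
(3) = -24*b^3 + b^2*(-18*y - 30) + b*(6*y^2 - 9*y - 3) + 6*y^2 + 9*y + 3
(4) = -27*y^2 + 21*y - 2
(5) = 24*x^2 + 108*x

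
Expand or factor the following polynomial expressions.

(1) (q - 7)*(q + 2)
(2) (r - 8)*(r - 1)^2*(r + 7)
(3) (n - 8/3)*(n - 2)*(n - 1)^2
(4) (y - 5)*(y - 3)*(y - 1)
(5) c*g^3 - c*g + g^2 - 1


(1) = q^2 - 5*q - 14
(2) = r^4 - 3*r^3 - 53*r^2 + 111*r - 56
(3) = n^4 - 20*n^3/3 + 47*n^2/3 - 46*n/3 + 16/3
(4) = y^3 - 9*y^2 + 23*y - 15
(5) = (g - 1)*(g + 1)*(c*g + 1)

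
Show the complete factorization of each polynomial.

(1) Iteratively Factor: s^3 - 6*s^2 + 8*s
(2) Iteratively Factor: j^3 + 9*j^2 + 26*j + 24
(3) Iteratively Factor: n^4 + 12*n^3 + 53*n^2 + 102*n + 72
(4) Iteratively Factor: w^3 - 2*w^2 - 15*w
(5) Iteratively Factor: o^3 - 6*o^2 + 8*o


(1) = (s)*(s^2 - 6*s + 8) = s*(s - 2)*(s - 4)
(2) = (j + 3)*(j^2 + 6*j + 8) = (j + 3)*(j + 4)*(j + 2)
(3) = (n + 3)*(n^3 + 9*n^2 + 26*n + 24) = (n + 3)*(n + 4)*(n^2 + 5*n + 6) = (n + 2)*(n + 3)*(n + 4)*(n + 3)
(4) = (w - 5)*(w^2 + 3*w) = w*(w - 5)*(w + 3)
(5) = (o)*(o^2 - 6*o + 8) = o*(o - 4)*(o - 2)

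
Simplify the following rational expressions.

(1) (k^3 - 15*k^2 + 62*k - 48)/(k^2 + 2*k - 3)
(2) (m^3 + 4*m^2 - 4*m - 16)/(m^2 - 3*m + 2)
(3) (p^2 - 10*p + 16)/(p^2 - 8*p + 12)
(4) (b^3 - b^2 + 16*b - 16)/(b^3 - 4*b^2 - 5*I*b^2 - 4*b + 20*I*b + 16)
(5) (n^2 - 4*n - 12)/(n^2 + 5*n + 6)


(1) = (k^2 - 14*k + 48)/(k + 3)
(2) = (m^2 + 6*m + 8)/(m - 1)
(3) = (p - 8)/(p - 6)
(4) = (b^2 + b*(-1 + 4*I) - 4*I)/(b^2 + b*(-4 - I) + 4*I)
(5) = (n - 6)/(n + 3)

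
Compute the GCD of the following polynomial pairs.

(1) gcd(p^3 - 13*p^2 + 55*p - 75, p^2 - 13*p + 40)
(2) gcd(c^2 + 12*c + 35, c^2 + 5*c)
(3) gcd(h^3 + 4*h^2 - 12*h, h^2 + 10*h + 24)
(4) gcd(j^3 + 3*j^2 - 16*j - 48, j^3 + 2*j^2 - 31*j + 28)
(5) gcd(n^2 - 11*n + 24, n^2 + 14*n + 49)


(1) = p - 5
(2) = c + 5
(3) = h + 6
(4) = gcd((j - 4)*(j + 3)*(j + 4), (j - 4)*(j - 1)*(j + 7)) = j - 4
(5) = 1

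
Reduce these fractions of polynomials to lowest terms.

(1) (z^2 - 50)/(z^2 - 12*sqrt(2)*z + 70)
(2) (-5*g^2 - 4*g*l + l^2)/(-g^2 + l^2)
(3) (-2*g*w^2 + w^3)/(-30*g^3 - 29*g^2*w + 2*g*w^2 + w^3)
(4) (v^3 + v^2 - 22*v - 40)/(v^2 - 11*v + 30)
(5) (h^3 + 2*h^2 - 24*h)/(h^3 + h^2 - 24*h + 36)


(1) = (z + 5*sqrt(2))/(z - 7*sqrt(2))
(2) = (5*g - l)/(g - l)
(3) = (-2*g*w^2 + w^3)/(-30*g^3 - 29*g^2*w + 2*g*w^2 + w^3)
(4) = (v^2 + 6*v + 8)/(v - 6)
(5) = (h^2 - 4*h)/(h^2 - 5*h + 6)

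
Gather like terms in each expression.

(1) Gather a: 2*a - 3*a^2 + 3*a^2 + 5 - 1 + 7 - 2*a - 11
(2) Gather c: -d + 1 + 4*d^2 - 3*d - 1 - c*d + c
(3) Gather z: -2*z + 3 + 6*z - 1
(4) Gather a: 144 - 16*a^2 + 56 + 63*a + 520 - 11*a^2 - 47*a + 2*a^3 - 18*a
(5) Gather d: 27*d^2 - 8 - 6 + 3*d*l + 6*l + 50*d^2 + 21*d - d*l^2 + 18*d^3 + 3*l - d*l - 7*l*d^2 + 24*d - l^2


(1) = 0
(2) = c*(1 - d) + 4*d^2 - 4*d
(3) = 4*z + 2
(4) = 2*a^3 - 27*a^2 - 2*a + 720
(5) = 18*d^3 + d^2*(77 - 7*l) + d*(-l^2 + 2*l + 45) - l^2 + 9*l - 14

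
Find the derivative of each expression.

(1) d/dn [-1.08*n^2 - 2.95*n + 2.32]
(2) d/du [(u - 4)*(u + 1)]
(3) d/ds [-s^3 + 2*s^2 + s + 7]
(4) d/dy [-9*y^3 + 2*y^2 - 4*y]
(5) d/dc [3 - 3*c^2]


(1) = -2.16*n - 2.95
(2) = 2*u - 3
(3) = -3*s^2 + 4*s + 1
(4) = -27*y^2 + 4*y - 4
(5) = -6*c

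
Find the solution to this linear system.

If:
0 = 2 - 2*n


Then:
n = 1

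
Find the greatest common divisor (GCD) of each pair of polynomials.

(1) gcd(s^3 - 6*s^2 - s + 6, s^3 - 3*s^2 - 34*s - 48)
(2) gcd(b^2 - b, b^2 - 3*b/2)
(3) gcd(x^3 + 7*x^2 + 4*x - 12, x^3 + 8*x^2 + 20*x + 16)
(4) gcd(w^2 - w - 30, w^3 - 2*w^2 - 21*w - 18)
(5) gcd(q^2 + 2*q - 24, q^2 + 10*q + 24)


(1) = 1
(2) = gcd(b*(b - 1), b*(b - 3/2)) = b
(3) = gcd((x - 1)*(x + 2)*(x + 6), (x + 2)^2*(x + 4)) = x + 2
(4) = w - 6
(5) = gcd((q - 4)*(q + 6), (q + 4)*(q + 6)) = q + 6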